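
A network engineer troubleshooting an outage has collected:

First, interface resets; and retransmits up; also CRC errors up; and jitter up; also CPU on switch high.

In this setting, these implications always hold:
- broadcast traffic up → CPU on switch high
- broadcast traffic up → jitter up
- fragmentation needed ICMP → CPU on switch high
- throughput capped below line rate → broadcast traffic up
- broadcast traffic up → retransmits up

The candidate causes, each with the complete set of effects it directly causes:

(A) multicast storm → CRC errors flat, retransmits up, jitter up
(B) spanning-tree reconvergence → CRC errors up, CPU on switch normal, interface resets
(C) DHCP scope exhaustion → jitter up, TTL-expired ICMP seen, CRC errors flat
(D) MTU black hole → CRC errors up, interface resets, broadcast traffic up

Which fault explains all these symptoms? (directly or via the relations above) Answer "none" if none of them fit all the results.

D

For each candidate, compare predicted effects to what was observed:
(A) multicast storm — fails on interface resets, CRC errors up, CPU on switch high (predicts CRC errors flat, not CRC errors up)
(B) spanning-tree reconvergence — interface resets +; retransmits up -; CRC errors up +; jitter up -; CPU on switch high -
(C) DHCP scope exhaustion — interface resets -; retransmits up -; CRC errors up -; jitter up +; CPU on switch high -
(D) MTU black hole — interface resets +; retransmits up + (via broadcast traffic up → retransmits up); CRC errors up +; jitter up + (via broadcast traffic up → jitter up); CPU on switch high + (via broadcast traffic up → CPU on switch high)
(D) is the only candidate with no mismatches.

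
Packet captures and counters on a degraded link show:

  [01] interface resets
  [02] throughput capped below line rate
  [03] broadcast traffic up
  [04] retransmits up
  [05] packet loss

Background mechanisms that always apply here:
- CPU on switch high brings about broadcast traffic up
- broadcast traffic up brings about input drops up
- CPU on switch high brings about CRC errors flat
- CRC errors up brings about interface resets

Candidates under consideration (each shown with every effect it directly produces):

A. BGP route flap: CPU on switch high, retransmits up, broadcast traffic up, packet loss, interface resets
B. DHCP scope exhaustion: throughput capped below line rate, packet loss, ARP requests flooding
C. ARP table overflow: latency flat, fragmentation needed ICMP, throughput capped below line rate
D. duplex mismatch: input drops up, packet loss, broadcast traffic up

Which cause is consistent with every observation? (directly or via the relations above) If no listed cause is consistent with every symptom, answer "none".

For each candidate, compare predicted effects to what was observed:
(A) BGP route flap — interface resets ✓; throughput capped below line rate ✗; broadcast traffic up ✓; retransmits up ✓; packet loss ✓
(B) DHCP scope exhaustion — interface resets ✗; throughput capped below line rate ✓; broadcast traffic up ✗; retransmits up ✗; packet loss ✓
(C) ARP table overflow — interface resets ✗; throughput capped below line rate ✓; broadcast traffic up ✗; retransmits up ✗; packet loss ✗
(D) duplex mismatch — does not account for interface resets, throughput capped below line rate, retransmits up
Every candidate fails on at least one observation.

none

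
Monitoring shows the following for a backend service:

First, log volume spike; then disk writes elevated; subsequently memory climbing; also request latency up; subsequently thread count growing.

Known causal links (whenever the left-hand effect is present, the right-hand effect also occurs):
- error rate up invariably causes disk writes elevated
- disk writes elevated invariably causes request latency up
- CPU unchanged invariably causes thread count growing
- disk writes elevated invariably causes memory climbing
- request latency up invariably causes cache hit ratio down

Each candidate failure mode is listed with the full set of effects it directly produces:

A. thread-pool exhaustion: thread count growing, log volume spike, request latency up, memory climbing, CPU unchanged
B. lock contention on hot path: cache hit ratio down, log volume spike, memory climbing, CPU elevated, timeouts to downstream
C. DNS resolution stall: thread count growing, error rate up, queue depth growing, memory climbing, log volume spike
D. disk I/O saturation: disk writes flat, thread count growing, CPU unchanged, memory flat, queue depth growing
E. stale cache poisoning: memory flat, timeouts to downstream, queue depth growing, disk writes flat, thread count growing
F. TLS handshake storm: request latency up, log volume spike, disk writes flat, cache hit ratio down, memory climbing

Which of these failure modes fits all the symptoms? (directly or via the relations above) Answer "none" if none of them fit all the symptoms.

C

Checking each candidate against the observations:
(A) thread-pool exhaustion — does not account for disk writes elevated
(B) lock contention on hot path — log volume spike +; disk writes elevated -; memory climbing +; request latency up -; thread count growing -
(C) DNS resolution stall — accounts for every observation (disk writes elevated through error rate up → disk writes elevated)
(D) disk I/O saturation — log volume spike -; disk writes elevated -; memory climbing -; request latency up -; thread count growing +
(E) stale cache poisoning — log volume spike -; disk writes elevated -; memory climbing -; request latency up -; thread count growing +
(F) TLS handshake storm — fails on disk writes elevated, thread count growing (predicts disk writes flat, not disk writes elevated)
(C) is the only candidate with no mismatches.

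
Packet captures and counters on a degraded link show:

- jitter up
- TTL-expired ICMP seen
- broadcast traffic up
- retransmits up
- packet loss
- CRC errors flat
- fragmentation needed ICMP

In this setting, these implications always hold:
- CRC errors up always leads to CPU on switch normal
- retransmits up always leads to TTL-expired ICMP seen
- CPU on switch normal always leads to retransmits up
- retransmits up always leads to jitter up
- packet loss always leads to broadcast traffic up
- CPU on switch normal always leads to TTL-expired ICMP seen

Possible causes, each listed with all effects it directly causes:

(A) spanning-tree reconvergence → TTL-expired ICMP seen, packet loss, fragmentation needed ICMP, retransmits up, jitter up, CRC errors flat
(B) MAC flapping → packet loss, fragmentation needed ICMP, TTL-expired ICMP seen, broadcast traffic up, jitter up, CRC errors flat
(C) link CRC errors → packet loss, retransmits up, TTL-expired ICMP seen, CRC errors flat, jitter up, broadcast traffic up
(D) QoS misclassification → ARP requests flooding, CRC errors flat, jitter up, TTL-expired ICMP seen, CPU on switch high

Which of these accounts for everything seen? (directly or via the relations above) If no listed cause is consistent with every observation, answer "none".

For each candidate, compare predicted effects to what was observed:
(A) spanning-tree reconvergence — accounts for every observation (broadcast traffic up through packet loss → broadcast traffic up)
(B) MAC flapping — does not account for retransmits up
(C) link CRC errors — does not account for fragmentation needed ICMP
(D) QoS misclassification — does not account for broadcast traffic up, retransmits up, packet loss, fragmentation needed ICMP
(A) alone accounts for all the evidence.

A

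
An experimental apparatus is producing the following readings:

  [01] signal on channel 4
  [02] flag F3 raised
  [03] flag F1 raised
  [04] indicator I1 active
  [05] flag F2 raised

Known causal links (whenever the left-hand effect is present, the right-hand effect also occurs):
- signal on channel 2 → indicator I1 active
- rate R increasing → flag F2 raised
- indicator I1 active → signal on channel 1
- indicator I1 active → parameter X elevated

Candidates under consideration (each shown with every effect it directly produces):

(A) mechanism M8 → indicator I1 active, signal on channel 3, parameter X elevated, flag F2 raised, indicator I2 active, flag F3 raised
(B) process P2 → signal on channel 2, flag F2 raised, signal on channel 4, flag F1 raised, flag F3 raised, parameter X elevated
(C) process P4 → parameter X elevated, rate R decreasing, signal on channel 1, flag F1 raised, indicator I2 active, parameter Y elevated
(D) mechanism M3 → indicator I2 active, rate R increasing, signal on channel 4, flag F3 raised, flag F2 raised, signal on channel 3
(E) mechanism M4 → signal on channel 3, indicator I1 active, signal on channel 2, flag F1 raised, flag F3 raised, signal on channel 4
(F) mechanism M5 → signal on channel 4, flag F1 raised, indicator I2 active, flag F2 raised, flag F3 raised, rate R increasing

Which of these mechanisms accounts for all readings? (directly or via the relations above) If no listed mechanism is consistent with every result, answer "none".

B

For each candidate, compare predicted effects to what was observed:
(A) mechanism M8 — does not account for signal on channel 4, flag F1 raised
(B) process P2 — signal on channel 4 ✓; flag F3 raised ✓; flag F1 raised ✓; indicator I1 active ✓ (through signal on channel 2 → indicator I1 active); flag F2 raised ✓
(C) process P4 — signal on channel 4 ✗; flag F3 raised ✗; flag F1 raised ✓; indicator I1 active ✗; flag F2 raised ✗
(D) mechanism M3 — does not account for flag F1 raised, indicator I1 active
(E) mechanism M4 — signal on channel 4 ✓; flag F3 raised ✓; flag F1 raised ✓; indicator I1 active ✓; flag F2 raised ✗
(F) mechanism M5 — signal on channel 4 ✓; flag F3 raised ✓; flag F1 raised ✓; indicator I1 active ✗; flag F2 raised ✓
Only (B) is consistent with every observation.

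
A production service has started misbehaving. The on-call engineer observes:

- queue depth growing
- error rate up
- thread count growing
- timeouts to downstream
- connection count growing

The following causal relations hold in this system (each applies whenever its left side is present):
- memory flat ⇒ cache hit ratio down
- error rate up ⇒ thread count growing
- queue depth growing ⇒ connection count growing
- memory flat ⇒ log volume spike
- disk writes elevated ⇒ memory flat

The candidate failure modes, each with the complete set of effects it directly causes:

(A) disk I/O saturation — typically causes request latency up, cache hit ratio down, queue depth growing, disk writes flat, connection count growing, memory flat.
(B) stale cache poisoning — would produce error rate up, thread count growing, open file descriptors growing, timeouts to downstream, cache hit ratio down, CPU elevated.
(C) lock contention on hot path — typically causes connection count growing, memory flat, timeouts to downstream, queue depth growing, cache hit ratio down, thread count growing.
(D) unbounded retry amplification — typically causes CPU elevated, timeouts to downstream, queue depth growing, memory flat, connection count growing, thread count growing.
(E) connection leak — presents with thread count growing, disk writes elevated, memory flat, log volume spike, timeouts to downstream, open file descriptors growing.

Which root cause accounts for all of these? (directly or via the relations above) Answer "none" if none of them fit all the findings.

Per-candidate check:
(A) disk I/O saturation — does not account for error rate up, thread count growing, timeouts to downstream
(B) stale cache poisoning — does not account for queue depth growing, connection count growing
(C) lock contention on hot path — queue depth growing +; error rate up -; thread count growing +; timeouts to downstream +; connection count growing +
(D) unbounded retry amplification — does not account for error rate up
(E) connection leak — queue depth growing -; error rate up -; thread count growing +; timeouts to downstream +; connection count growing -
No candidate is consistent with all observations.

none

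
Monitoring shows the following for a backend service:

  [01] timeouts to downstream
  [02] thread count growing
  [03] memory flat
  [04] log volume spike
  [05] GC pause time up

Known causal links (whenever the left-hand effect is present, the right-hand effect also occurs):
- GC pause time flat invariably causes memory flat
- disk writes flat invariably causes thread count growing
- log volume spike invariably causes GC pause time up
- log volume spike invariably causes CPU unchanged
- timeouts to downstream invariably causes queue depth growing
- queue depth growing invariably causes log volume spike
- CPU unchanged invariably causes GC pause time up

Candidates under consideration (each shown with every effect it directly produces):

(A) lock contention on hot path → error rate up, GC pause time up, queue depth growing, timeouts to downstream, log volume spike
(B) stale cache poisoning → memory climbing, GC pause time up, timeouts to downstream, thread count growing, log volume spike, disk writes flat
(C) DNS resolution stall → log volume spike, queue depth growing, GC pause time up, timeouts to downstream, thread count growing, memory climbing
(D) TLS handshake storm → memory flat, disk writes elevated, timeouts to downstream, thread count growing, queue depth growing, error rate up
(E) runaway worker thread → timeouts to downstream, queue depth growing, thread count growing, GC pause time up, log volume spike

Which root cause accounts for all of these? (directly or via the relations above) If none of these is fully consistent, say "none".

Checking each candidate against the observations:
(A) lock contention on hot path — does not account for thread count growing, memory flat
(B) stale cache poisoning — timeouts to downstream yes; thread count growing yes; memory flat NO; log volume spike yes; GC pause time up yes
(C) DNS resolution stall — timeouts to downstream yes; thread count growing yes; memory flat NO; log volume spike yes; GC pause time up yes
(D) TLS handshake storm — timeouts to downstream yes; thread count growing yes; memory flat yes; log volume spike yes (through queue depth growing → log volume spike); GC pause time up yes (through queue depth growing → log volume spike → GC pause time up)
(E) runaway worker thread — does not account for memory flat
(D) is the only candidate with no mismatches.

D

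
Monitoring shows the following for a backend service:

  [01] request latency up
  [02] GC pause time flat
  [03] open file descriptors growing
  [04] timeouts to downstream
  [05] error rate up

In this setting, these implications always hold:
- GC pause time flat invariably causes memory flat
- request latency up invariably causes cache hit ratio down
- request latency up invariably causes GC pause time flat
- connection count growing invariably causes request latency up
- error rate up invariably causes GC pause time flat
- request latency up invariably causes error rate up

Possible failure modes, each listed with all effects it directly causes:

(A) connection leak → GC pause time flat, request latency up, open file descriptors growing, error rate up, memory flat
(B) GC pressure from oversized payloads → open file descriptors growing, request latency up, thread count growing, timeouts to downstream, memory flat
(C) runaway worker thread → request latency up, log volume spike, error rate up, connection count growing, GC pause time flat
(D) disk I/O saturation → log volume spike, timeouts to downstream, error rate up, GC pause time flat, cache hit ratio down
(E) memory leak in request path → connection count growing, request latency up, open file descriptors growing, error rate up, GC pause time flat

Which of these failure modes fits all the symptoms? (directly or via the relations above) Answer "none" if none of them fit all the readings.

B

Per-candidate check:
(A) connection leak — does not account for timeouts to downstream
(B) GC pressure from oversized payloads — request latency up +; GC pause time flat + (via request latency up → GC pause time flat); open file descriptors growing +; timeouts to downstream +; error rate up + (via request latency up → error rate up)
(C) runaway worker thread — request latency up +; GC pause time flat +; open file descriptors growing -; timeouts to downstream -; error rate up +
(D) disk I/O saturation — request latency up -; GC pause time flat +; open file descriptors growing -; timeouts to downstream +; error rate up +
(E) memory leak in request path — request latency up +; GC pause time flat +; open file descriptors growing +; timeouts to downstream -; error rate up +
Only (B) is consistent with every observation.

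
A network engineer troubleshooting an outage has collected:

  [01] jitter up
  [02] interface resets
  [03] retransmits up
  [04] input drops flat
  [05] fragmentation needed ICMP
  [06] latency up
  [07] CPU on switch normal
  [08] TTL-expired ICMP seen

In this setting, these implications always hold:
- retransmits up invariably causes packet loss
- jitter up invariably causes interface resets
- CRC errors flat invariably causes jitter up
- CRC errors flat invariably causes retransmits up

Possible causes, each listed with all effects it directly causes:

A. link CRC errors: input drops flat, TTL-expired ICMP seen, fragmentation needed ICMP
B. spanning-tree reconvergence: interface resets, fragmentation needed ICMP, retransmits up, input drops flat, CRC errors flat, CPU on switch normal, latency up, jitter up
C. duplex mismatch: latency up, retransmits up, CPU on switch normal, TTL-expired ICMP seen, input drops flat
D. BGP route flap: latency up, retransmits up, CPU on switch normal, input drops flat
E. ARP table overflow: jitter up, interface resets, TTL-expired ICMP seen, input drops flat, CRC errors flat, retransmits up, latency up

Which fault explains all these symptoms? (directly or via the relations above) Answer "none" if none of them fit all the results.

Checking each candidate against the observations:
(A) link CRC errors — does not account for jitter up, interface resets, retransmits up, latency up, CPU on switch normal
(B) spanning-tree reconvergence — does not account for TTL-expired ICMP seen
(C) duplex mismatch — jitter up NO; interface resets NO; retransmits up yes; input drops flat yes; fragmentation needed ICMP NO; latency up yes; CPU on switch normal yes; TTL-expired ICMP seen yes
(D) BGP route flap — does not account for jitter up, interface resets, fragmentation needed ICMP, TTL-expired ICMP seen
(E) ARP table overflow — does not account for fragmentation needed ICMP, CPU on switch normal
No candidate is consistent with all observations.

none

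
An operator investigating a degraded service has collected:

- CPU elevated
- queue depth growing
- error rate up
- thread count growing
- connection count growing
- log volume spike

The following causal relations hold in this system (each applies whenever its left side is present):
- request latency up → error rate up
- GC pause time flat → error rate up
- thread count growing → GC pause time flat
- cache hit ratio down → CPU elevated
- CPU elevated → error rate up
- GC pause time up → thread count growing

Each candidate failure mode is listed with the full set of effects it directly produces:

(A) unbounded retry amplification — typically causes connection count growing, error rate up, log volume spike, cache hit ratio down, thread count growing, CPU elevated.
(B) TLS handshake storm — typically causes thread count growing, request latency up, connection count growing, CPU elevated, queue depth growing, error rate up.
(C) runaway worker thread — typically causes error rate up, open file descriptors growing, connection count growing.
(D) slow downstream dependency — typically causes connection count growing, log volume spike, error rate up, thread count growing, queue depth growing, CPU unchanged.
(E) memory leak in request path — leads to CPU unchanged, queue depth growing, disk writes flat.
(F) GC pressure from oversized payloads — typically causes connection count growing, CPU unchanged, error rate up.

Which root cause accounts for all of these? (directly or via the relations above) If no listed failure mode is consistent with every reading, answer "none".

none

For each candidate, compare predicted effects to what was observed:
(A) unbounded retry amplification — does not account for queue depth growing
(B) TLS handshake storm — CPU elevated match; queue depth growing match; error rate up match; thread count growing match; connection count growing match; log volume spike miss
(C) runaway worker thread — CPU elevated miss; queue depth growing miss; error rate up match; thread count growing miss; connection count growing match; log volume spike miss
(D) slow downstream dependency — fails on CPU elevated (predicts CPU unchanged, not CPU elevated)
(E) memory leak in request path — CPU elevated miss; queue depth growing match; error rate up miss; thread count growing miss; connection count growing miss; log volume spike miss
(F) GC pressure from oversized payloads — CPU elevated miss; queue depth growing miss; error rate up match; thread count growing miss; connection count growing match; log volume spike miss
Every candidate fails on at least one observation.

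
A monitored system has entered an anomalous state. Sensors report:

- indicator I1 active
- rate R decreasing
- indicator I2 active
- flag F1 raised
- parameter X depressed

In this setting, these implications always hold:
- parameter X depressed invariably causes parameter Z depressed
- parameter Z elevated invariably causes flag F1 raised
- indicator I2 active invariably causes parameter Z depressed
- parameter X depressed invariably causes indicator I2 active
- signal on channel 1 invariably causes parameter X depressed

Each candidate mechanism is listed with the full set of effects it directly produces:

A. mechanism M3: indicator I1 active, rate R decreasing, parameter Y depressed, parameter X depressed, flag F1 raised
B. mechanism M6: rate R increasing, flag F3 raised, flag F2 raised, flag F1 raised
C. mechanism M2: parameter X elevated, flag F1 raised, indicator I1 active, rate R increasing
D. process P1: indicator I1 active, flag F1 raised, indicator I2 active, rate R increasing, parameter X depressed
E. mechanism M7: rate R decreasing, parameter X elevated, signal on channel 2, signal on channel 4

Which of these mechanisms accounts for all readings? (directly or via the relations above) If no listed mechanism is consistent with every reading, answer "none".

Checking each candidate against the observations:
(A) mechanism M3 — accounts for every observation (indicator I2 active through parameter X depressed → indicator I2 active)
(B) mechanism M6 — indicator I1 active miss; rate R decreasing miss; indicator I2 active miss; flag F1 raised match; parameter X depressed miss
(C) mechanism M2 — indicator I1 active match; rate R decreasing miss; indicator I2 active miss; flag F1 raised match; parameter X depressed miss
(D) process P1 — indicator I1 active match; rate R decreasing miss; indicator I2 active match; flag F1 raised match; parameter X depressed match
(E) mechanism M7 — fails on indicator I1 active, indicator I2 active, flag F1 raised, parameter X depressed (predicts parameter X elevated, not parameter X depressed)
(A) is the only candidate with no mismatches.

A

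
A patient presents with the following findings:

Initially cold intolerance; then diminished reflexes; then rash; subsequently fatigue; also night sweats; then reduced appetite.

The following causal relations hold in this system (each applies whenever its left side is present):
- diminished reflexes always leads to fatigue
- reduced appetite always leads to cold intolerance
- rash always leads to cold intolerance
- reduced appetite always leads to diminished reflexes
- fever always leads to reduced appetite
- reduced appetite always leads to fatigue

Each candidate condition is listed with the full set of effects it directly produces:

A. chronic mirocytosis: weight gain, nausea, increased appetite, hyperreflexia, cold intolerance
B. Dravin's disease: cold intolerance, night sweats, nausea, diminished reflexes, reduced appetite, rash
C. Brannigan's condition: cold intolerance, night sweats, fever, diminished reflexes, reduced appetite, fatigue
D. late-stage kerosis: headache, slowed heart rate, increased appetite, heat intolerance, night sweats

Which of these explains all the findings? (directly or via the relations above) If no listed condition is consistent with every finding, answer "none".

Testing each hypothesis:
(A) chronic mirocytosis — fails on diminished reflexes, rash, fatigue, night sweats, reduced appetite (predicts hyperreflexia, not diminished reflexes; predicts increased appetite, not reduced appetite)
(B) Dravin's disease — accounts for every observation (fatigue by diminished reflexes → fatigue)
(C) Brannigan's condition — cold intolerance +; diminished reflexes +; rash -; fatigue +; night sweats +; reduced appetite +
(D) late-stage kerosis — fails on cold intolerance, diminished reflexes, rash, fatigue, reduced appetite (predicts heat intolerance, not cold intolerance; predicts increased appetite, not reduced appetite)
Only (B) is consistent with every observation.

B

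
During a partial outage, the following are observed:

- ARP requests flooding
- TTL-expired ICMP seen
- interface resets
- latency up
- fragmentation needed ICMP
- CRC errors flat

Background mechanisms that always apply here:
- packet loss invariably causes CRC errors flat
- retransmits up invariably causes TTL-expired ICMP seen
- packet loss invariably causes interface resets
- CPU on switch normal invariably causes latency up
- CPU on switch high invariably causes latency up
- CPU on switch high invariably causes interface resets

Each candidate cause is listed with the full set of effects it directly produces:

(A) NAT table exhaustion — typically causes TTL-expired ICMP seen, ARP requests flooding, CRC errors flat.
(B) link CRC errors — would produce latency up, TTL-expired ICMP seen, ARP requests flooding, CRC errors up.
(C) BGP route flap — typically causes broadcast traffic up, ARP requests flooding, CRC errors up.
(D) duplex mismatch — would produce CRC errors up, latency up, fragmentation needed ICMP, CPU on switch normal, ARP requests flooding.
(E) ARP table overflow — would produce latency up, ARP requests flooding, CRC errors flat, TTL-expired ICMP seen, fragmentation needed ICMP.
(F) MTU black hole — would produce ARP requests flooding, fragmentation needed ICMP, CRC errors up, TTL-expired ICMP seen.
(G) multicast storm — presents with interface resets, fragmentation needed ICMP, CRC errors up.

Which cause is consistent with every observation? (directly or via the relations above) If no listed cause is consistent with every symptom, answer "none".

For each candidate, compare predicted effects to what was observed:
(A) NAT table exhaustion — does not account for interface resets, latency up, fragmentation needed ICMP
(B) link CRC errors — ARP requests flooding +; TTL-expired ICMP seen +; interface resets -; latency up +; fragmentation needed ICMP -; CRC errors flat -
(C) BGP route flap — fails on TTL-expired ICMP seen, interface resets, latency up, fragmentation needed ICMP, CRC errors flat (predicts CRC errors up, not CRC errors flat)
(D) duplex mismatch — ARP requests flooding +; TTL-expired ICMP seen -; interface resets -; latency up +; fragmentation needed ICMP +; CRC errors flat -
(E) ARP table overflow — ARP requests flooding +; TTL-expired ICMP seen +; interface resets -; latency up +; fragmentation needed ICMP +; CRC errors flat +
(F) MTU black hole — fails on interface resets, latency up, CRC errors flat (predicts CRC errors up, not CRC errors flat)
(G) multicast storm — fails on ARP requests flooding, TTL-expired ICMP seen, latency up, CRC errors flat (predicts CRC errors up, not CRC errors flat)
Every candidate fails on at least one observation.

none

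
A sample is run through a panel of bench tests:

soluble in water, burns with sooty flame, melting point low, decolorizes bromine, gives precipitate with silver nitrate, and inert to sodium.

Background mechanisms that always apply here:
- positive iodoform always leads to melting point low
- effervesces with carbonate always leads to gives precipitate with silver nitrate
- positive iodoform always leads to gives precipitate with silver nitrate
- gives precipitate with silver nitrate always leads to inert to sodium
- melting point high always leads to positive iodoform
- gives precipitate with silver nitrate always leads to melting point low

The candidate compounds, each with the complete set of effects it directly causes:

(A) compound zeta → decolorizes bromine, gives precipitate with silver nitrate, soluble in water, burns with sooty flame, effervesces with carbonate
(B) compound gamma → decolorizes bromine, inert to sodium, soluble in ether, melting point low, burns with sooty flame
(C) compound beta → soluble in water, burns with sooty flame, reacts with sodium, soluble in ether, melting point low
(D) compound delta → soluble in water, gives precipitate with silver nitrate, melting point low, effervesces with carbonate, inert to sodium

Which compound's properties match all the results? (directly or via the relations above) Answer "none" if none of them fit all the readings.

A

Testing each hypothesis:
(A) compound zeta — soluble in water yes; burns with sooty flame yes; melting point low yes (via gives precipitate with silver nitrate → melting point low); decolorizes bromine yes; gives precipitate with silver nitrate yes; inert to sodium yes (via gives precipitate with silver nitrate → inert to sodium)
(B) compound gamma — does not account for soluble in water, gives precipitate with silver nitrate
(C) compound beta — soluble in water yes; burns with sooty flame yes; melting point low yes; decolorizes bromine NO; gives precipitate with silver nitrate NO; inert to sodium NO
(D) compound delta — soluble in water yes; burns with sooty flame NO; melting point low yes; decolorizes bromine NO; gives precipitate with silver nitrate yes; inert to sodium yes
Only (A) is consistent with every observation.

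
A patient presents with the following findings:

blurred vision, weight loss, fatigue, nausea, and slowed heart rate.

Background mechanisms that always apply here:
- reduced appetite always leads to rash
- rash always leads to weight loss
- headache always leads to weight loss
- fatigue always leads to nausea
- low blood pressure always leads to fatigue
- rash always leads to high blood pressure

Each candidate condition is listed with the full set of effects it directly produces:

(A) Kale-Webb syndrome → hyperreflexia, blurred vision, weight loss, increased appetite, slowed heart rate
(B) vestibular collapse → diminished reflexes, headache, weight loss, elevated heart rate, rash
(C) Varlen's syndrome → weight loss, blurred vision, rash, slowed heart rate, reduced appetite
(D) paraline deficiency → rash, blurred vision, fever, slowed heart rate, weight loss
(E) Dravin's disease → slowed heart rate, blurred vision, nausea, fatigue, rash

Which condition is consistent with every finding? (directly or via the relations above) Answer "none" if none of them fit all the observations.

Per-candidate check:
(A) Kale-Webb syndrome — blurred vision yes; weight loss yes; fatigue NO; nausea NO; slowed heart rate yes
(B) vestibular collapse — blurred vision NO; weight loss yes; fatigue NO; nausea NO; slowed heart rate NO
(C) Varlen's syndrome — does not account for fatigue, nausea
(D) paraline deficiency — does not account for fatigue, nausea
(E) Dravin's disease — blurred vision yes; weight loss yes (by rash → weight loss); fatigue yes; nausea yes; slowed heart rate yes
(E) is the only candidate with no mismatches.

E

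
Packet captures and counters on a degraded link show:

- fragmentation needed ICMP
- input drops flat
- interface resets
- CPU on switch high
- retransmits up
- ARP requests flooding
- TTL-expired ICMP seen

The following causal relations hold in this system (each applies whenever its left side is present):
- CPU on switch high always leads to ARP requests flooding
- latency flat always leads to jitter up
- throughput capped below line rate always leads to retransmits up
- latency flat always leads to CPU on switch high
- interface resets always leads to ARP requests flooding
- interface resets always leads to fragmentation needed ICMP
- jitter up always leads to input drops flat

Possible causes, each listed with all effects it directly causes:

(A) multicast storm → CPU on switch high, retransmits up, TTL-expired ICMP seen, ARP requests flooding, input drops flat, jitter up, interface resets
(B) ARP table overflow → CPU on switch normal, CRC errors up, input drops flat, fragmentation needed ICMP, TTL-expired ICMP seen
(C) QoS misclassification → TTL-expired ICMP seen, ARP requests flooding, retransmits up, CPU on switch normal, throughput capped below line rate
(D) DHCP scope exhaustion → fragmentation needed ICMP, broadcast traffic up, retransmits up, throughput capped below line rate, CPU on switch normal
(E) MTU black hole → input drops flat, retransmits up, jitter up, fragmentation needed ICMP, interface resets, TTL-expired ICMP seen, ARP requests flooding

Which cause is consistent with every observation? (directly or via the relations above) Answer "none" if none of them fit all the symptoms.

Testing each hypothesis:
(A) multicast storm — accounts for every observation (fragmentation needed ICMP via interface resets → fragmentation needed ICMP)
(B) ARP table overflow — fails on interface resets, CPU on switch high, retransmits up, ARP requests flooding (predicts CPU on switch normal, not CPU on switch high)
(C) QoS misclassification — fails on fragmentation needed ICMP, input drops flat, interface resets, CPU on switch high (predicts CPU on switch normal, not CPU on switch high)
(D) DHCP scope exhaustion — fails on input drops flat, interface resets, CPU on switch high, ARP requests flooding, TTL-expired ICMP seen (predicts CPU on switch normal, not CPU on switch high)
(E) MTU black hole — does not account for CPU on switch high
(A) is the only candidate with no mismatches.

A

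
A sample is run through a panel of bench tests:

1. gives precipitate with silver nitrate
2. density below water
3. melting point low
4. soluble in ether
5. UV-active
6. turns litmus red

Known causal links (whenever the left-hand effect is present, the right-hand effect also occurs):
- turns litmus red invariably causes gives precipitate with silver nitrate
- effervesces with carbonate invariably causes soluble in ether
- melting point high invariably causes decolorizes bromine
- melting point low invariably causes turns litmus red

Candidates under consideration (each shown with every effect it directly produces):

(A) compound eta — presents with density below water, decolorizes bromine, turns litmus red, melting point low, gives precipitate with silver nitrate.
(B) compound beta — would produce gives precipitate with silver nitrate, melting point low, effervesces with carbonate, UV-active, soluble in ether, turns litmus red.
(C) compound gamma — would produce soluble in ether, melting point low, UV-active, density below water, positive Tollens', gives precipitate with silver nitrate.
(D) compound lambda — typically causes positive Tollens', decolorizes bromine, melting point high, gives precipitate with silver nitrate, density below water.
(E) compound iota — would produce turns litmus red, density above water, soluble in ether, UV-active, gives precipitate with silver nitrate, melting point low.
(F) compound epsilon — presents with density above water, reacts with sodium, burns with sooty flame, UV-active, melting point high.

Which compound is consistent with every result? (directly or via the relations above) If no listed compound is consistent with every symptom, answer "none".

Checking each candidate against the observations:
(A) compound eta — gives precipitate with silver nitrate match; density below water match; melting point low match; soluble in ether miss; UV-active miss; turns litmus red match
(B) compound beta — gives precipitate with silver nitrate match; density below water miss; melting point low match; soluble in ether match; UV-active match; turns litmus red match
(C) compound gamma — accounts for every observation (turns litmus red via melting point low → turns litmus red)
(D) compound lambda — fails on melting point low, soluble in ether, UV-active, turns litmus red (predicts melting point high, not melting point low)
(E) compound iota — gives precipitate with silver nitrate match; density below water miss; melting point low match; soluble in ether match; UV-active match; turns litmus red match
(F) compound epsilon — fails on gives precipitate with silver nitrate, density below water, melting point low, soluble in ether, turns litmus red (predicts density above water, not density below water; predicts melting point high, not melting point low)
(C) is the only candidate with no mismatches.

C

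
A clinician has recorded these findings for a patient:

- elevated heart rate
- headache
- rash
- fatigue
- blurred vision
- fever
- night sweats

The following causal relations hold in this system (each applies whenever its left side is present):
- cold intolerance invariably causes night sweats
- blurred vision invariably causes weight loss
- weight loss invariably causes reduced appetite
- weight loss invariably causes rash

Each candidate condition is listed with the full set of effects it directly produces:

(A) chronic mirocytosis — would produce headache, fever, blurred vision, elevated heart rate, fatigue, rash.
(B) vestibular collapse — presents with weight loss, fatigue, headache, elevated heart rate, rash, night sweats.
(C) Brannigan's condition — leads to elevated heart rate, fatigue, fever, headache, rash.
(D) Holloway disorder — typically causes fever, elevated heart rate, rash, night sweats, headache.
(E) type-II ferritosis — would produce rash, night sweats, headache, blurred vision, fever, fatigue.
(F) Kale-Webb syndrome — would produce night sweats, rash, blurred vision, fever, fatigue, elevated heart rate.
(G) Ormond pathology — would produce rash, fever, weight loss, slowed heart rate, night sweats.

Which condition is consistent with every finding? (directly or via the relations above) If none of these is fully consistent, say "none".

none

For each candidate, compare predicted effects to what was observed:
(A) chronic mirocytosis — does not account for night sweats
(B) vestibular collapse — elevated heart rate ✓; headache ✓; rash ✓; fatigue ✓; blurred vision ✗; fever ✗; night sweats ✓
(C) Brannigan's condition — elevated heart rate ✓; headache ✓; rash ✓; fatigue ✓; blurred vision ✗; fever ✓; night sweats ✗
(D) Holloway disorder — elevated heart rate ✓; headache ✓; rash ✓; fatigue ✗; blurred vision ✗; fever ✓; night sweats ✓
(E) type-II ferritosis — elevated heart rate ✗; headache ✓; rash ✓; fatigue ✓; blurred vision ✓; fever ✓; night sweats ✓
(F) Kale-Webb syndrome — elevated heart rate ✓; headache ✗; rash ✓; fatigue ✓; blurred vision ✓; fever ✓; night sweats ✓
(G) Ormond pathology — elevated heart rate ✗; headache ✗; rash ✓; fatigue ✗; blurred vision ✗; fever ✓; night sweats ✓
Every candidate fails on at least one observation.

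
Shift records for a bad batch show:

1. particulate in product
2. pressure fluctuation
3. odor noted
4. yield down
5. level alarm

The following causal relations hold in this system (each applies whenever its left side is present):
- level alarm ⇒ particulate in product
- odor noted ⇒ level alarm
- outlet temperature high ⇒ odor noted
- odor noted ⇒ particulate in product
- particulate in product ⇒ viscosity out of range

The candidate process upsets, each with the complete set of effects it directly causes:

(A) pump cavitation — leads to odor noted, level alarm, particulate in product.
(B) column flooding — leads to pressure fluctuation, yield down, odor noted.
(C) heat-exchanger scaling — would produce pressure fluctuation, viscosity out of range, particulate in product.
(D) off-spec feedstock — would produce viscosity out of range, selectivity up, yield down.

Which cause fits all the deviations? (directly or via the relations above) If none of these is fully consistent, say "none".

For each candidate, compare predicted effects to what was observed:
(A) pump cavitation — does not account for pressure fluctuation, yield down
(B) column flooding — accounts for every observation (particulate in product through odor noted → particulate in product)
(C) heat-exchanger scaling — particulate in product yes; pressure fluctuation yes; odor noted NO; yield down NO; level alarm NO
(D) off-spec feedstock — does not account for particulate in product, pressure fluctuation, odor noted, level alarm
(B) is the only candidate with no mismatches.

B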